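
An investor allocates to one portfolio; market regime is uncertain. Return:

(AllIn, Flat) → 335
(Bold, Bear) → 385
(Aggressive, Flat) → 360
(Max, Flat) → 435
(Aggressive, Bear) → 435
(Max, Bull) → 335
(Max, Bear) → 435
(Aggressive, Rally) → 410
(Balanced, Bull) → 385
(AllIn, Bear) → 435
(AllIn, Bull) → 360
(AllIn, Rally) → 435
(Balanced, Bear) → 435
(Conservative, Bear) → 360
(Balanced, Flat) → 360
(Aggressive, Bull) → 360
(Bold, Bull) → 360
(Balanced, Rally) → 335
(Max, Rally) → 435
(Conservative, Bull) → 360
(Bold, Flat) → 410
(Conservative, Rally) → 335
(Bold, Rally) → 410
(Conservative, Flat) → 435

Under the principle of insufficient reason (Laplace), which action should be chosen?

Max

Row averages: Conservative=372.5, Balanced=378.75, Aggressive=391.25, Bold=391.25, AllIn=391.25, Max=410
Highest average = 410 → Max.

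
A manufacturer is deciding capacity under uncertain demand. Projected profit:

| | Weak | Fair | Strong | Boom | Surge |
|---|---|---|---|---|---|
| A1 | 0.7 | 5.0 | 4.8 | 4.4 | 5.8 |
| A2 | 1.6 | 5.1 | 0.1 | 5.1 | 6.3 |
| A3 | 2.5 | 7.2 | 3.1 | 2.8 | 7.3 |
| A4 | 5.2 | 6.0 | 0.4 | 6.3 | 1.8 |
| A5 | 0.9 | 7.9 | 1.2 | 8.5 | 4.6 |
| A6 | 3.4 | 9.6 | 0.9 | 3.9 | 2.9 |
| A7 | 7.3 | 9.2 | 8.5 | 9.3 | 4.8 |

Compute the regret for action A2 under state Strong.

Best payoff under Strong is 8.5.
Regret = 8.5 − 0.1 = 8.4.

8.4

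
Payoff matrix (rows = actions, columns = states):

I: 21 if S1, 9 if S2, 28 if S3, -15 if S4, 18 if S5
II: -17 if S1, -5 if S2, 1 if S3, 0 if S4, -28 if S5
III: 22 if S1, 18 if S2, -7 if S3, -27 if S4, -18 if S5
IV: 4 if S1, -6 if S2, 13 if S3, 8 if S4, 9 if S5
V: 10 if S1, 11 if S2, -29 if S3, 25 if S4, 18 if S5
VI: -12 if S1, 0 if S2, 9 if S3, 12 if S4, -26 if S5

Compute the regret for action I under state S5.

Best payoff under S5 is 18.
Regret = 18 − 18 = 0.

0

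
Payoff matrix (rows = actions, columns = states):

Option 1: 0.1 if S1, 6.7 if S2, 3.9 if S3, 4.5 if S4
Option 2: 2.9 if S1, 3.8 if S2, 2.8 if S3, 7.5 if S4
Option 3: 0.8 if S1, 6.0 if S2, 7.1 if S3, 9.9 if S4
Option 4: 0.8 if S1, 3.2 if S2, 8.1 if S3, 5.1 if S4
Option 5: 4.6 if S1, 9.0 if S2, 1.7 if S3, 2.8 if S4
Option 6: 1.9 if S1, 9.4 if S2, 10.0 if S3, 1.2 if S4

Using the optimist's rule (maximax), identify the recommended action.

Option 6

Row maxima: Option 1=6.7, Option 2=7.5, Option 3=9.9, Option 4=8.1, Option 5=9.0, Option 6=10.0
Best best-case = 10.0 → Option 6.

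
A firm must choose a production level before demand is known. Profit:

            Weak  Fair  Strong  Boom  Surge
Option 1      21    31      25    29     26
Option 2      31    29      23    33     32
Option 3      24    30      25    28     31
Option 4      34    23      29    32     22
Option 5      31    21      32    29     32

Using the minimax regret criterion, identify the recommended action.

Option 2

Column bests: Weak=34, Fair=31, Strong=32, Boom=33, Surge=32.
Option 1 regrets: 13, 0, 7, 4, 6 → max 13
Option 2 regrets: 3, 2, 9, 0, 0 → max 9
Option 3 regrets: 10, 1, 7, 5, 1 → max 10
Option 4 regrets: 0, 8, 3, 1, 10 → max 10
Option 5 regrets: 3, 10, 0, 4, 0 → max 10
Smallest max regret = 9 → Option 2.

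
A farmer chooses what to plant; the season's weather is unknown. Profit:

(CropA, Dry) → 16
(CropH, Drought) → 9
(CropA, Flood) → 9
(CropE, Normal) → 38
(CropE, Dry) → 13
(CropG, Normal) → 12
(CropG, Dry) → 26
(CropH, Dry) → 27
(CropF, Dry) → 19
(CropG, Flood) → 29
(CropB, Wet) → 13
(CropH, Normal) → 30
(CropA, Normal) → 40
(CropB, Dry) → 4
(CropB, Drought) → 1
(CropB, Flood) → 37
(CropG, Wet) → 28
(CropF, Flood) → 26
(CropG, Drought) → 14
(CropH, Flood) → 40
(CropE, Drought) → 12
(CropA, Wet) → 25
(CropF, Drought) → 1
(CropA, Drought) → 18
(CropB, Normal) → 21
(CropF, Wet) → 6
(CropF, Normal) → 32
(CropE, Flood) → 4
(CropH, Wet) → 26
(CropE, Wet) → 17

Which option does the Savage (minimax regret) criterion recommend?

Column bests: Drought=18, Dry=27, Normal=40, Wet=28, Flood=40.
CropB regrets: 17, 23, 19, 15, 3 → max 23
CropH regrets: 9, 0, 10, 2, 0 → max 10
CropA regrets: 0, 11, 0, 3, 31 → max 31
CropG regrets: 4, 1, 28, 0, 11 → max 28
CropE regrets: 6, 14, 2, 11, 36 → max 36
CropF regrets: 17, 8, 8, 22, 14 → max 22
Smallest max regret = 10 → CropH.

CropH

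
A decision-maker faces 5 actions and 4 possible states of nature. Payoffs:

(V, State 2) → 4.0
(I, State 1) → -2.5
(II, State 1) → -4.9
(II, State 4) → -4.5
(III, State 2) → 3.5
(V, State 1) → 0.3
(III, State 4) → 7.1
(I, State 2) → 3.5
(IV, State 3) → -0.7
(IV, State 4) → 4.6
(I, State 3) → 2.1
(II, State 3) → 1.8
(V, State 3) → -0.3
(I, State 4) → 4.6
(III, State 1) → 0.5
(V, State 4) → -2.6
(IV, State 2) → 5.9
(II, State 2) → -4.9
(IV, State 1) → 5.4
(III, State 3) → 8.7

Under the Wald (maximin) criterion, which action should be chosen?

Row minima: I=-2.5, II=-4.9, III=0.5, IV=-0.7, V=-2.6
Best worst-case = 0.5 → III.

III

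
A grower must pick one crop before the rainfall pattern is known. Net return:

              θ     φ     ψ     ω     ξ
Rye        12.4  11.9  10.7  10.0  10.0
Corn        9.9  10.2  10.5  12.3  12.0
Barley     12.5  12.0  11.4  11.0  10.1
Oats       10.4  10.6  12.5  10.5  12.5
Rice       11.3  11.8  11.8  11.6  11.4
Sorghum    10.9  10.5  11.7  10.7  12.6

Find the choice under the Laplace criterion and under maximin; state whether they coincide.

laplace → Rice; maximin → Rice (agree)

Row averages: Rye=11, Corn=10.98, Barley=11.4, Oats=11.3, Rice=11.58, Sorghum=11.28
Highest average = 11.58 → Rice.
Row minima: Rye=10.0, Corn=9.9, Barley=10.1, Oats=10.4, Rice=11.3, Sorghum=10.5
Best worst-case = 11.3 → Rice.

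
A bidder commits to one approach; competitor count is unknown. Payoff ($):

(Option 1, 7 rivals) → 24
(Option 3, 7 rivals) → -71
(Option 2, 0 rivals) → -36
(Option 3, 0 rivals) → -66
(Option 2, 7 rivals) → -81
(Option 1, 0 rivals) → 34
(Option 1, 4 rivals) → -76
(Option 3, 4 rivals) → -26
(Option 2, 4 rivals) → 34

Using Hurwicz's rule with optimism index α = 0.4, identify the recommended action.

Option 1

Option 1: 0.4·34 + 0.6·(-76) = -32
Option 2: 0.4·34 + 0.6·(-81) = -35
Option 3: 0.4·(-26) + 0.6·(-71) = -53
Highest Hurwicz score = -32 → Option 1.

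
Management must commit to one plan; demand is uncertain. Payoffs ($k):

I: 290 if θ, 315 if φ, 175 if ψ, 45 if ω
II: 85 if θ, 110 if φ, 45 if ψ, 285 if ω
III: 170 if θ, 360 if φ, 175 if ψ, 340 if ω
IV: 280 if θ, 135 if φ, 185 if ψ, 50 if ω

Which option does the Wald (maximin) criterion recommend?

III

Row minima: I=45, II=45, III=170, IV=50
Best worst-case = 170 → III.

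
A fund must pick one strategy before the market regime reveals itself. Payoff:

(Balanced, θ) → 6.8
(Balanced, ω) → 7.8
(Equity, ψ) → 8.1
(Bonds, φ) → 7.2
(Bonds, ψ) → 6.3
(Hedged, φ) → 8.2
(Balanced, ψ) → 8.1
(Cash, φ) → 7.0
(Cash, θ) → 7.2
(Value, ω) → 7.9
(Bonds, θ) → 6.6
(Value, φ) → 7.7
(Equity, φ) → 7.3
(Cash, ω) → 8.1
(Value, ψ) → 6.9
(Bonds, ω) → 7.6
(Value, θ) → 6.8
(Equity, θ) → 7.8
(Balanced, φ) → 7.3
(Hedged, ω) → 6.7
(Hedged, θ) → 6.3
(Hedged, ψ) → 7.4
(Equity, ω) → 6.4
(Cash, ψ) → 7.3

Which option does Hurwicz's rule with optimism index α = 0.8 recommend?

Balanced: 0.8·8.1 + 0.2·6.8 = 7.84
Cash: 0.8·8.1 + 0.2·7.0 = 7.88
Value: 0.8·7.9 + 0.2·6.8 = 7.68
Hedged: 0.8·8.2 + 0.2·6.3 = 7.82
Bonds: 0.8·7.6 + 0.2·6.3 = 7.34
Equity: 0.8·8.1 + 0.2·6.4 = 7.76
Highest Hurwicz score = 7.88 → Cash.

Cash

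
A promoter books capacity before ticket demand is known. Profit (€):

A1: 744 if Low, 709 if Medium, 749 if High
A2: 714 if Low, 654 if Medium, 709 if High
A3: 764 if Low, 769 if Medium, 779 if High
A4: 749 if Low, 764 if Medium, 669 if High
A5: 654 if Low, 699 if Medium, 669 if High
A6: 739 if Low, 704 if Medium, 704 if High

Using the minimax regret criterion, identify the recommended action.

Column bests: Low=764, Medium=769, High=779.
A1 regrets: 20, 60, 30 → max 60
A2 regrets: 50, 115, 70 → max 115
A3 regrets: 0, 0, 0 → max 0
A4 regrets: 15, 5, 110 → max 110
A5 regrets: 110, 70, 110 → max 110
A6 regrets: 25, 65, 75 → max 75
Smallest max regret = 0 → A3.

A3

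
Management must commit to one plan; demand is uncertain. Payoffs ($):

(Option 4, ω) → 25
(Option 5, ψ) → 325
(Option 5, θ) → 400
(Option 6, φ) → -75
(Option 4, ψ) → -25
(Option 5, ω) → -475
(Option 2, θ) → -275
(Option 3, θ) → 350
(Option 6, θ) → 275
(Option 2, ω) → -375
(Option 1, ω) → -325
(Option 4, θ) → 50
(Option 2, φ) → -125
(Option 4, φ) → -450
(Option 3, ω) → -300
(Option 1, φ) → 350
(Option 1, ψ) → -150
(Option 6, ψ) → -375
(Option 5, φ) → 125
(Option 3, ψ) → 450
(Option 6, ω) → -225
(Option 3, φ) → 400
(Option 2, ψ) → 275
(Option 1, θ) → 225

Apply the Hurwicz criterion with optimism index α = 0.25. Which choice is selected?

Option 1: 0.25·350 + 0.75·(-325) = -156.25
Option 2: 0.25·275 + 0.75·(-375) = -212.5
Option 3: 0.25·450 + 0.75·(-300) = -112.5
Option 4: 0.25·50 + 0.75·(-450) = -325
Option 5: 0.25·400 + 0.75·(-475) = -256.25
Option 6: 0.25·275 + 0.75·(-375) = -212.5
Highest Hurwicz score = -112.5 → Option 3.

Option 3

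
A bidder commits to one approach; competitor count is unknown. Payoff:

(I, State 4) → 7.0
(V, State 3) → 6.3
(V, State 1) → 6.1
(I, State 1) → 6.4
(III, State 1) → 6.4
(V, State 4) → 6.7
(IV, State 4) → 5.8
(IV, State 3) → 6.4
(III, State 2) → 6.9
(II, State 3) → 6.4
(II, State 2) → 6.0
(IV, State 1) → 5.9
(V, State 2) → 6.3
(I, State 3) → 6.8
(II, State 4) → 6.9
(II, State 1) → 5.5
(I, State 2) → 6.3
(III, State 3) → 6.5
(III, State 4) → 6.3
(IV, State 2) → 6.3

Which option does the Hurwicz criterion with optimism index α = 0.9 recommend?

I: 0.9·7.0 + 0.1·6.3 = 6.93
II: 0.9·6.9 + 0.1·5.5 = 6.76
III: 0.9·6.9 + 0.1·6.3 = 6.84
IV: 0.9·6.4 + 0.1·5.8 = 6.34
V: 0.9·6.7 + 0.1·6.1 = 6.64
Highest Hurwicz score = 6.93 → I.

I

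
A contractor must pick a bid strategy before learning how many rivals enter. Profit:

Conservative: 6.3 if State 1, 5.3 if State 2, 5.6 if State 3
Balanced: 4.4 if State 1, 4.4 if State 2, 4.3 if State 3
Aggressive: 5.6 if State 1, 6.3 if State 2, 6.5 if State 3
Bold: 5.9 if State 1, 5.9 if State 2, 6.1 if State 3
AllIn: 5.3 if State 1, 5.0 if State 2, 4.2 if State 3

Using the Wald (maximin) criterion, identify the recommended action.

Bold

Row minima: Conservative=5.3, Balanced=4.3, Aggressive=5.6, Bold=5.9, AllIn=4.2
Best worst-case = 5.9 → Bold.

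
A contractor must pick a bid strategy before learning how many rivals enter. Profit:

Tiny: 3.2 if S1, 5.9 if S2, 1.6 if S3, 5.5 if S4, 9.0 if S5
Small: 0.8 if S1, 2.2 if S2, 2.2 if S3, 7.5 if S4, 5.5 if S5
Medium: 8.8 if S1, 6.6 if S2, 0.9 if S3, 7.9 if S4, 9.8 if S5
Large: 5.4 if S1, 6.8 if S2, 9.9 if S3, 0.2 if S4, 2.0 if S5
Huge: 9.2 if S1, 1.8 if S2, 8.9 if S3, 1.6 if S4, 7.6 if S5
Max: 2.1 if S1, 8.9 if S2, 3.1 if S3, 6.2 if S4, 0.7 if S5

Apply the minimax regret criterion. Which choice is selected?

Column bests: S1=9.2, S2=8.9, S3=9.9, S4=7.9, S5=9.8.
Tiny regrets: 6.0, 3.0, 8.3, 2.4, 0.8 → max 8.3
Small regrets: 8.4, 6.7, 7.7, 0.4, 4.3 → max 8.4
Medium regrets: 0.4, 2.3, 9.0, 0.0, 0.0 → max 9.0
Large regrets: 3.8, 2.1, 0.0, 7.7, 7.8 → max 7.8
Huge regrets: 0.0, 7.1, 1.0, 6.3, 2.2 → max 7.1
Max regrets: 7.1, 0.0, 6.8, 1.7, 9.1 → max 9.1
Smallest max regret = 7.1 → Huge.

Huge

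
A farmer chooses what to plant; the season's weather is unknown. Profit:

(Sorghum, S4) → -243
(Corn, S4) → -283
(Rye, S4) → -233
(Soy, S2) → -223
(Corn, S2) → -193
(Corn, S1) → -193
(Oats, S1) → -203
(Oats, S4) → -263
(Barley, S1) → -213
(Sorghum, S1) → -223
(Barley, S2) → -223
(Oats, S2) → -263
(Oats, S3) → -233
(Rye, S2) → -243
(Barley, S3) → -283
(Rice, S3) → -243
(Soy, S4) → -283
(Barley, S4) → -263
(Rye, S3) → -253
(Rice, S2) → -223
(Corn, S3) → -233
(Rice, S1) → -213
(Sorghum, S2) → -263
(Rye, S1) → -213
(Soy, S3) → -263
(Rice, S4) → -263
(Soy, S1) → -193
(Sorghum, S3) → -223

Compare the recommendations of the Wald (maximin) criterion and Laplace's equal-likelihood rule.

Row minima: Sorghum=-263, Rice=-263, Barley=-283, Corn=-283, Rye=-253, Oats=-263, Soy=-283
Best worst-case = -253 → Rye.
Row averages: Sorghum=-238, Rice=-235.5, Barley=-245.5, Corn=-225.5, Rye=-235.5, Oats=-240.5, Soy=-240.5
Highest average = -225.5 → Corn.

maximin → Rye; laplace → Corn (disagree)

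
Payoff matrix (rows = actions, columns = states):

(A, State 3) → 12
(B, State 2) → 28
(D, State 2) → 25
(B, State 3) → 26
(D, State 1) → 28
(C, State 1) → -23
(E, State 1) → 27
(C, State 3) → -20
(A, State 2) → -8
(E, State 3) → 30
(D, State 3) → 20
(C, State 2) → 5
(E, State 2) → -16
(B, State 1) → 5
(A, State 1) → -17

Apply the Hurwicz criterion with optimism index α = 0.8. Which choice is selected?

A: 0.8·12 + 0.2·(-17) = 6.2
B: 0.8·28 + 0.2·5 = 23.4
C: 0.8·5 + 0.2·(-23) = -0.6
D: 0.8·28 + 0.2·20 = 26.4
E: 0.8·30 + 0.2·(-16) = 20.8
Highest Hurwicz score = 26.4 → D.

D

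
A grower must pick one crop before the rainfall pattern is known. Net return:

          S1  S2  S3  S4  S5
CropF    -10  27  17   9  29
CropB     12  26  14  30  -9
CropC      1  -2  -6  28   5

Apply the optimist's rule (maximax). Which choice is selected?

Row maxima: CropF=29, CropB=30, CropC=28
Best best-case = 30 → CropB.

CropB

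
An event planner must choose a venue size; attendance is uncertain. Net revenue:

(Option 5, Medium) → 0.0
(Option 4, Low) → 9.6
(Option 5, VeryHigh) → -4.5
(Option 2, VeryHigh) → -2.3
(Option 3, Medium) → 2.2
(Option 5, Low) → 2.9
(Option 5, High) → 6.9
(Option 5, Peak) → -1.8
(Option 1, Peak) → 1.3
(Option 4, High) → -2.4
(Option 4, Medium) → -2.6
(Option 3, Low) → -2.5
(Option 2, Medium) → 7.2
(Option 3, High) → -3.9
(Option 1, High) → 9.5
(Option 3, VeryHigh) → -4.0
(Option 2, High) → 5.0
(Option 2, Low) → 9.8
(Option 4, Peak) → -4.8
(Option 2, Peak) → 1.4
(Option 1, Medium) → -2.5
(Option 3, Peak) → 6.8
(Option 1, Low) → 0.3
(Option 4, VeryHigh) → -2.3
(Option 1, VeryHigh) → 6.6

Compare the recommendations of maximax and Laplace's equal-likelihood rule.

Row maxima: Option 1=9.5, Option 2=9.8, Option 3=6.8, Option 4=9.6, Option 5=6.9
Best best-case = 9.8 → Option 2.
Row averages: Option 1=3.04, Option 2=4.22, Option 3=-0.28, Option 4=-0.5, Option 5=0.7
Highest average = 4.22 → Option 2.

maximax → Option 2; laplace → Option 2 (agree)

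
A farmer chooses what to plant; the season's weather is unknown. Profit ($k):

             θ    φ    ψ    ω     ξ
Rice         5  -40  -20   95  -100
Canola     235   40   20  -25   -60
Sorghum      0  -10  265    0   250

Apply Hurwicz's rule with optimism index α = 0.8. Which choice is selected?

Sorghum

Rice: 0.8·95 + 0.2·(-100) = 56
Canola: 0.8·235 + 0.2·(-60) = 176
Sorghum: 0.8·265 + 0.2·(-10) = 210
Highest Hurwicz score = 210 → Sorghum.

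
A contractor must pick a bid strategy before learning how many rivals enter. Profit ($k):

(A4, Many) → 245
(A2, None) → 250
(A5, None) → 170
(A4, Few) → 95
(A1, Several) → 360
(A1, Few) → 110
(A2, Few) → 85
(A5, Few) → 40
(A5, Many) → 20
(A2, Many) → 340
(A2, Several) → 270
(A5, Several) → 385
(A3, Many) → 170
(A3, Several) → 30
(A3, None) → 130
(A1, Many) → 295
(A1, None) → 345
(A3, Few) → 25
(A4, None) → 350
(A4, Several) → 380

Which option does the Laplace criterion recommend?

A1

Row averages: A1=277.5, A2=236.25, A3=88.75, A4=267.5, A5=153.75
Highest average = 277.5 → A1.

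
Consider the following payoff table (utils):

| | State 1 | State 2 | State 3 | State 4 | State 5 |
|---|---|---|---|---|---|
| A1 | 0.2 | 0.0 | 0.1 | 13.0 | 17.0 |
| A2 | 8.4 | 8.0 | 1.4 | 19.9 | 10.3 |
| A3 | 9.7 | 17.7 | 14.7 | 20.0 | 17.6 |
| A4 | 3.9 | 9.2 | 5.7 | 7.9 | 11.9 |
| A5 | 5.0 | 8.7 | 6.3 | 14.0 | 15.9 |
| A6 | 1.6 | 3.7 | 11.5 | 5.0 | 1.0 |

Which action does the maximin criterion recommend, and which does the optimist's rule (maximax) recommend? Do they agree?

Row minima: A1=0.0, A2=1.4, A3=9.7, A4=3.9, A5=5.0, A6=1.0
Best worst-case = 9.7 → A3.
Row maxima: A1=17.0, A2=19.9, A3=20.0, A4=11.9, A5=15.9, A6=11.5
Best best-case = 20.0 → A3.

maximin → A3; maximax → A3 (agree)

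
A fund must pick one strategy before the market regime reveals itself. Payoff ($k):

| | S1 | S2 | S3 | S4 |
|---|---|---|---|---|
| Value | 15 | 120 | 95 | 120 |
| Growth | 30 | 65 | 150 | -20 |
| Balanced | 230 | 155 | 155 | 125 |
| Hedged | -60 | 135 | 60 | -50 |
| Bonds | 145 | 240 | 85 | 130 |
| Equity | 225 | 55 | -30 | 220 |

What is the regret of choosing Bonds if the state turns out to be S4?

Best payoff under S4 is 220.
Regret = 220 − 130 = 90.

90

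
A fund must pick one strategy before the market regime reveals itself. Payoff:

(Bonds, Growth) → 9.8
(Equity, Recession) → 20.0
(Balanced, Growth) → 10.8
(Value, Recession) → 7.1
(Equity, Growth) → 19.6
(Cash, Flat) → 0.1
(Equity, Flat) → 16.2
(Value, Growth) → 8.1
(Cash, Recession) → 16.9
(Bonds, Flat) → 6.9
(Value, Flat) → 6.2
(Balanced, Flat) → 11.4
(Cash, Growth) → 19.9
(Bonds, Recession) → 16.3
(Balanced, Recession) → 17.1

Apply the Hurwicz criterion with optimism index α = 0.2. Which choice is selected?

Equity

Bonds: 0.2·16.3 + 0.8·6.9 = 8.78
Equity: 0.2·20.0 + 0.8·16.2 = 16.96
Cash: 0.2·19.9 + 0.8·0.1 = 4.06
Balanced: 0.2·17.1 + 0.8·10.8 = 12.06
Value: 0.2·8.1 + 0.8·6.2 = 6.58
Highest Hurwicz score = 16.96 → Equity.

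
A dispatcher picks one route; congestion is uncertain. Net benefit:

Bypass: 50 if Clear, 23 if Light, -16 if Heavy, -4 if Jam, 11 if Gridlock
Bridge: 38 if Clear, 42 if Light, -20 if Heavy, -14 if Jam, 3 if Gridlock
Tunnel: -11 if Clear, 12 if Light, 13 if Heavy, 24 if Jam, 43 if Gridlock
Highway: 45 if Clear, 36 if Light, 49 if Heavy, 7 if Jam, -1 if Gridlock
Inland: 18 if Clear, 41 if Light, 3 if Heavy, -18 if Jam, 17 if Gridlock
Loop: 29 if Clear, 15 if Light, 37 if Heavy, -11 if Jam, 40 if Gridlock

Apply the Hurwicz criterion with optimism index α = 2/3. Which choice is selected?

Bypass: 2/3·50 + 1/3·(-16) = 28
Bridge: 2/3·42 + 1/3·(-20) = 64/3
Tunnel: 2/3·43 + 1/3·(-11) = 25
Highway: 2/3·49 + 1/3·(-1) = 97/3
Inland: 2/3·41 + 1/3·(-18) = 64/3
Loop: 2/3·40 + 1/3·(-11) = 23
Highest Hurwicz score = 97/3 → Highway.

Highway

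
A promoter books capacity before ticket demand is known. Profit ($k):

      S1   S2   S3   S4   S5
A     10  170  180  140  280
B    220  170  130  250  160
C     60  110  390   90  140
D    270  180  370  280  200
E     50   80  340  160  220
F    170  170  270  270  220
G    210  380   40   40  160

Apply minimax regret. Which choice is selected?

D

Column bests: S1=270, S2=380, S3=390, S4=280, S5=280.
A regrets: 260, 210, 210, 140, 0 → max 260
B regrets: 50, 210, 260, 30, 120 → max 260
C regrets: 210, 270, 0, 190, 140 → max 270
D regrets: 0, 200, 20, 0, 80 → max 200
E regrets: 220, 300, 50, 120, 60 → max 300
F regrets: 100, 210, 120, 10, 60 → max 210
G regrets: 60, 0, 350, 240, 120 → max 350
Smallest max regret = 200 → D.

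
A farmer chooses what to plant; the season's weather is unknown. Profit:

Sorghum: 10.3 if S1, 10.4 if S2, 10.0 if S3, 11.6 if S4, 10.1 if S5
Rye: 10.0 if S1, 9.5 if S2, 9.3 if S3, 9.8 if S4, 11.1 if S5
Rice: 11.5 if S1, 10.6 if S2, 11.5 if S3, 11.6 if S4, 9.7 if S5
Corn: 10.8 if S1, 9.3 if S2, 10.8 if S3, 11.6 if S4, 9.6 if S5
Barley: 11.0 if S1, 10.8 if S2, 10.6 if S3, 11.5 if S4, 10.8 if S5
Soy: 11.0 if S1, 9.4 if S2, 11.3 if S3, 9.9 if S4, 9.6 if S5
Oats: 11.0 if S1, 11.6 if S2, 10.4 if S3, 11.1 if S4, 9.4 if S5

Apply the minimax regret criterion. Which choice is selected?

Column bests: S1=11.5, S2=11.6, S3=11.5, S4=11.6, S5=11.1.
Sorghum regrets: 1.2, 1.2, 1.5, 0.0, 1.0 → max 1.5
Rye regrets: 1.5, 2.1, 2.2, 1.8, 0.0 → max 2.2
Rice regrets: 0.0, 1.0, 0.0, 0.0, 1.4 → max 1.4
Corn regrets: 0.7, 2.3, 0.7, 0.0, 1.5 → max 2.3
Barley regrets: 0.5, 0.8, 0.9, 0.1, 0.3 → max 0.9
Soy regrets: 0.5, 2.2, 0.2, 1.7, 1.5 → max 2.2
Oats regrets: 0.5, 0.0, 1.1, 0.5, 1.7 → max 1.7
Smallest max regret = 0.9 → Barley.

Barley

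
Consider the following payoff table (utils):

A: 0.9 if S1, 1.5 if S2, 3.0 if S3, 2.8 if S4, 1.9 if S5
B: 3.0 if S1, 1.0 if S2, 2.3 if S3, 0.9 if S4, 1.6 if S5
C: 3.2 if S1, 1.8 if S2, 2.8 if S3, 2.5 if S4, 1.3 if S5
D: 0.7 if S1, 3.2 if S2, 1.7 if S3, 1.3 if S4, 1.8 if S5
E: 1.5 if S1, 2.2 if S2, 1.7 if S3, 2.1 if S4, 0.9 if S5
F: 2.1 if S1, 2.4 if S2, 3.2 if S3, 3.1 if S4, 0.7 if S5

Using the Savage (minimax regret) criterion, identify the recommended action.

F

Column bests: S1=3.2, S2=3.2, S3=3.2, S4=3.1, S5=1.9.
A regrets: 2.3, 1.7, 0.2, 0.3, 0.0 → max 2.3
B regrets: 0.2, 2.2, 0.9, 2.2, 0.3 → max 2.2
C regrets: 0.0, 1.4, 0.4, 0.6, 0.6 → max 1.4
D regrets: 2.5, 0.0, 1.5, 1.8, 0.1 → max 2.5
E regrets: 1.7, 1.0, 1.5, 1.0, 1.0 → max 1.7
F regrets: 1.1, 0.8, 0.0, 0.0, 1.2 → max 1.2
Smallest max regret = 1.2 → F.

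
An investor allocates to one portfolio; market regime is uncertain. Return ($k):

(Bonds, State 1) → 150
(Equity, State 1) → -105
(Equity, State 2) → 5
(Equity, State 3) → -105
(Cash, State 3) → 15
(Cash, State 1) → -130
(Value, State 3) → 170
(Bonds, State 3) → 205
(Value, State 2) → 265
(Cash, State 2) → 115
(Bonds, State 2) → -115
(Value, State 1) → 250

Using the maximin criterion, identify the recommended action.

Row minima: Bonds=-115, Value=170, Equity=-105, Cash=-130
Best worst-case = 170 → Value.

Value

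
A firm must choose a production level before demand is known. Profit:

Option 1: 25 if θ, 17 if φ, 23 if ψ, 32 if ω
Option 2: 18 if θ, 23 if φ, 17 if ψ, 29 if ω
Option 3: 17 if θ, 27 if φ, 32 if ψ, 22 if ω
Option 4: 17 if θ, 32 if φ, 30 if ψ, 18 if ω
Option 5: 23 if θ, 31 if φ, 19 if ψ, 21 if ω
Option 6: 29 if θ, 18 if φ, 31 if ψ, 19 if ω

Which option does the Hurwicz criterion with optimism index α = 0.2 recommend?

Option 5

Option 1: 0.2·32 + 0.8·17 = 20
Option 2: 0.2·29 + 0.8·17 = 19.4
Option 3: 0.2·32 + 0.8·17 = 20
Option 4: 0.2·32 + 0.8·17 = 20
Option 5: 0.2·31 + 0.8·19 = 21.4
Option 6: 0.2·31 + 0.8·18 = 20.6
Highest Hurwicz score = 21.4 → Option 5.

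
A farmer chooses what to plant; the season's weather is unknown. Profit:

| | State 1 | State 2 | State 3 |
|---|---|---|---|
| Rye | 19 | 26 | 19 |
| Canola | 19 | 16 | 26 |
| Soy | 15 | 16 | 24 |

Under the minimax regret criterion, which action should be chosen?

Rye

Column bests: State 1=19, State 2=26, State 3=26.
Rye regrets: 0, 0, 7 → max 7
Canola regrets: 0, 10, 0 → max 10
Soy regrets: 4, 10, 2 → max 10
Smallest max regret = 7 → Rye.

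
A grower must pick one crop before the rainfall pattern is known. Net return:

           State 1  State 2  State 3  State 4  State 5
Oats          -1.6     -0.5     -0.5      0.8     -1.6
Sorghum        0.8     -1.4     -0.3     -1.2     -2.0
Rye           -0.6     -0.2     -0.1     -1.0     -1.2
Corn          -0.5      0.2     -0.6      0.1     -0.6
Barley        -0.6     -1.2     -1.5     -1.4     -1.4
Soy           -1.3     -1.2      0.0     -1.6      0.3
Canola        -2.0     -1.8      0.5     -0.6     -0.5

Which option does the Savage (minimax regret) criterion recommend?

Column bests: State 1=0.8, State 2=0.2, State 3=0.5, State 4=0.8, State 5=0.3.
Oats regrets: 2.4, 0.7, 1.0, 0.0, 1.9 → max 2.4
Sorghum regrets: 0.0, 1.6, 0.8, 2.0, 2.3 → max 2.3
Rye regrets: 1.4, 0.4, 0.6, 1.8, 1.5 → max 1.8
Corn regrets: 1.3, 0.0, 1.1, 0.7, 0.9 → max 1.3
Barley regrets: 1.4, 1.4, 2.0, 2.2, 1.7 → max 2.2
Soy regrets: 2.1, 1.4, 0.5, 2.4, 0.0 → max 2.4
Canola regrets: 2.8, 2.0, 0.0, 1.4, 0.8 → max 2.8
Smallest max regret = 1.3 → Corn.

Corn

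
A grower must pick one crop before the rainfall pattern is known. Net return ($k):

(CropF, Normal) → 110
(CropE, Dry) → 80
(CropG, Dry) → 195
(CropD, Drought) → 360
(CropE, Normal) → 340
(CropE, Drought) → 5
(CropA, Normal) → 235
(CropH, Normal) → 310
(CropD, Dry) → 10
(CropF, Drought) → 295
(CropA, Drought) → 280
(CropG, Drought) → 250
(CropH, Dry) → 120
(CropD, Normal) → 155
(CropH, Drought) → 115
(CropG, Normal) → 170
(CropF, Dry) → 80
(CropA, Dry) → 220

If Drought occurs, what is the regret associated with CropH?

Best payoff under Drought is 360.
Regret = 360 − 115 = 245.

245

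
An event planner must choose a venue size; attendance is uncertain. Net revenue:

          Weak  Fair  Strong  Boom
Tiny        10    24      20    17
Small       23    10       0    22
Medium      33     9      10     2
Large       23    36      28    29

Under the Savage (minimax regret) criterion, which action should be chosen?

Large

Column bests: Weak=33, Fair=36, Strong=28, Boom=29.
Tiny regrets: 23, 12, 8, 12 → max 23
Small regrets: 10, 26, 28, 7 → max 28
Medium regrets: 0, 27, 18, 27 → max 27
Large regrets: 10, 0, 0, 0 → max 10
Smallest max regret = 10 → Large.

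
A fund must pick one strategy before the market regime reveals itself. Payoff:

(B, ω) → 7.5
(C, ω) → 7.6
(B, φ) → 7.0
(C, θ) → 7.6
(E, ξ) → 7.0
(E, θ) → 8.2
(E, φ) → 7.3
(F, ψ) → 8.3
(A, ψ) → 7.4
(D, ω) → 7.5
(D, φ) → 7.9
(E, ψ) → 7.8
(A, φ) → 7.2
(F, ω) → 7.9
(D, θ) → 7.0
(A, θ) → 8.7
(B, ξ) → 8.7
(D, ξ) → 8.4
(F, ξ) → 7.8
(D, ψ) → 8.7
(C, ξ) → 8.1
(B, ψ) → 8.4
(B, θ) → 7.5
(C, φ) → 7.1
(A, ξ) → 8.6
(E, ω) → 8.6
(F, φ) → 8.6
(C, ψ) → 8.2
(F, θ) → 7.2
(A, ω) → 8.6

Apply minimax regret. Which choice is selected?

A

Column bests: θ=8.7, φ=8.6, ψ=8.7, ω=8.6, ξ=8.7.
A regrets: 0.0, 1.4, 1.3, 0.0, 0.1 → max 1.4
B regrets: 1.2, 1.6, 0.3, 1.1, 0.0 → max 1.6
C regrets: 1.1, 1.5, 0.5, 1.0, 0.6 → max 1.5
D regrets: 1.7, 0.7, 0.0, 1.1, 0.3 → max 1.7
E regrets: 0.5, 1.3, 0.9, 0.0, 1.7 → max 1.7
F regrets: 1.5, 0.0, 0.4, 0.7, 0.9 → max 1.5
Smallest max regret = 1.4 → A.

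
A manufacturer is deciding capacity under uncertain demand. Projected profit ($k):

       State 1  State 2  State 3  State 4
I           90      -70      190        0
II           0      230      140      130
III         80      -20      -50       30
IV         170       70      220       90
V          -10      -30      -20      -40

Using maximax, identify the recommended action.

Row maxima: I=190, II=230, III=80, IV=220, V=-10
Best best-case = 230 → II.

II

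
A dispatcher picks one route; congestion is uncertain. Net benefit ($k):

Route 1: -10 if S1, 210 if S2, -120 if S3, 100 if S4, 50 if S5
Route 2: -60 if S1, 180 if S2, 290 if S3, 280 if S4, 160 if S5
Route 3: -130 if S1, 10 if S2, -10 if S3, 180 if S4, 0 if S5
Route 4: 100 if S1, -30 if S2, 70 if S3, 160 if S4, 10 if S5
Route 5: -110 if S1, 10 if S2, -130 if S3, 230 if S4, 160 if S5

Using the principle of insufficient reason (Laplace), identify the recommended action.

Route 2

Row averages: Route 1=46, Route 2=170, Route 3=10, Route 4=62, Route 5=32
Highest average = 170 → Route 2.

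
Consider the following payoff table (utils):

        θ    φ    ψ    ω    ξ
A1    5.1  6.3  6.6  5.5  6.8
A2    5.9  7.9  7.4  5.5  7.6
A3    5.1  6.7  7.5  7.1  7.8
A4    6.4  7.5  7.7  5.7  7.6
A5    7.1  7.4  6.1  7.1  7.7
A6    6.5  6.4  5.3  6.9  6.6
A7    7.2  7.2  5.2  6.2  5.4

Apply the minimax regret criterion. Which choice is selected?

Column bests: θ=7.2, φ=7.9, ψ=7.7, ω=7.1, ξ=7.8.
A1 regrets: 2.1, 1.6, 1.1, 1.6, 1.0 → max 2.1
A2 regrets: 1.3, 0.0, 0.3, 1.6, 0.2 → max 1.6
A3 regrets: 2.1, 1.2, 0.2, 0.0, 0.0 → max 2.1
A4 regrets: 0.8, 0.4, 0.0, 1.4, 0.2 → max 1.4
A5 regrets: 0.1, 0.5, 1.6, 0.0, 0.1 → max 1.6
A6 regrets: 0.7, 1.5, 2.4, 0.2, 1.2 → max 2.4
A7 regrets: 0.0, 0.7, 2.5, 0.9, 2.4 → max 2.5
Smallest max regret = 1.4 → A4.

A4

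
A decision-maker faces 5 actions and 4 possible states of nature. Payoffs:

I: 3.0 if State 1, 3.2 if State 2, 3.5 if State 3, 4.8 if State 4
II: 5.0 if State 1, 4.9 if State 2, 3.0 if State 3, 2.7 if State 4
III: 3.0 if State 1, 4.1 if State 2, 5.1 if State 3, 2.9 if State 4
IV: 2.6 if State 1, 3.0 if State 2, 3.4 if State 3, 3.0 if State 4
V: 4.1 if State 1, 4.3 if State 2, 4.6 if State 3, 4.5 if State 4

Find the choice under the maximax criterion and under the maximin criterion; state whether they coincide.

Row maxima: I=4.8, II=5.0, III=5.1, IV=3.4, V=4.6
Best best-case = 5.1 → III.
Row minima: I=3.0, II=2.7, III=2.9, IV=2.6, V=4.1
Best worst-case = 4.1 → V.

maximax → III; maximin → V (disagree)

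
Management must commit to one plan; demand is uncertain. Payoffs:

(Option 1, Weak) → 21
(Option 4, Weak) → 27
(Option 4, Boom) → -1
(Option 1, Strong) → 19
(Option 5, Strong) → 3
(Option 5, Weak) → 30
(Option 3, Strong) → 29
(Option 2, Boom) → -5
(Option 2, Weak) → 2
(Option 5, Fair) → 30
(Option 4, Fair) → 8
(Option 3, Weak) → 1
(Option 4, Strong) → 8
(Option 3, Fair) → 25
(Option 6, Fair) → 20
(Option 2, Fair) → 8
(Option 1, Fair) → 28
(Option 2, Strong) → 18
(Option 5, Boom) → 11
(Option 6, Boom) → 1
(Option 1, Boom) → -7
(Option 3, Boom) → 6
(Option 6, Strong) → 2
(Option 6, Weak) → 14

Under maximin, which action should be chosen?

Option 5

Row minima: Option 1=-7, Option 2=-5, Option 3=1, Option 4=-1, Option 5=3, Option 6=1
Best worst-case = 3 → Option 5.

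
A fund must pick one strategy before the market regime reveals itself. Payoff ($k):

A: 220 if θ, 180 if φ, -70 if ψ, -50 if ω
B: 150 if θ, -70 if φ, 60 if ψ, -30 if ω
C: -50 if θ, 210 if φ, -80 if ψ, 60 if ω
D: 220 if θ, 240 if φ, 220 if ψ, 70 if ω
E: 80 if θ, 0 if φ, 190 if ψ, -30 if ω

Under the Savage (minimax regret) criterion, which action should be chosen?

Column bests: θ=220, φ=240, ψ=220, ω=70.
A regrets: 0, 60, 290, 120 → max 290
B regrets: 70, 310, 160, 100 → max 310
C regrets: 270, 30, 300, 10 → max 300
D regrets: 0, 0, 0, 0 → max 0
E regrets: 140, 240, 30, 100 → max 240
Smallest max regret = 0 → D.

D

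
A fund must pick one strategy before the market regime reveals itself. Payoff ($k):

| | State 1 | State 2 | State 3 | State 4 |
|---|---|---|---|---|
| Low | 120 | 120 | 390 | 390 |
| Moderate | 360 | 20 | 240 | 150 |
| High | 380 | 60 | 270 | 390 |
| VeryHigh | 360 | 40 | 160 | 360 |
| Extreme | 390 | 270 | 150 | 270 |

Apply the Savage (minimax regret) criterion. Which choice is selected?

Column bests: State 1=390, State 2=270, State 3=390, State 4=390.
Low regrets: 270, 150, 0, 0 → max 270
Moderate regrets: 30, 250, 150, 240 → max 250
High regrets: 10, 210, 120, 0 → max 210
VeryHigh regrets: 30, 230, 230, 30 → max 230
Extreme regrets: 0, 0, 240, 120 → max 240
Smallest max regret = 210 → High.

High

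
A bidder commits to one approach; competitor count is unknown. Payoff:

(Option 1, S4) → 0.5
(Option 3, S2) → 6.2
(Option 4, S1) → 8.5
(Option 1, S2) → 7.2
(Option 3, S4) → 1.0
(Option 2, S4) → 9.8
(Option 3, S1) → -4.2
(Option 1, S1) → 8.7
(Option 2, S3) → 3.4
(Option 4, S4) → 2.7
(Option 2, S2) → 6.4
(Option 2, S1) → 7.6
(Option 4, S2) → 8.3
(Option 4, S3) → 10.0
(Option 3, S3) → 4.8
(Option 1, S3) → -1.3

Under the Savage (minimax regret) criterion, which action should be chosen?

Option 2

Column bests: S1=8.7, S2=8.3, S3=10.0, S4=9.8.
Option 1 regrets: 0.0, 1.1, 11.3, 9.3 → max 11.3
Option 2 regrets: 1.1, 1.9, 6.6, 0.0 → max 6.6
Option 3 regrets: 12.9, 2.1, 5.2, 8.8 → max 12.9
Option 4 regrets: 0.2, 0.0, 0.0, 7.1 → max 7.1
Smallest max regret = 6.6 → Option 2.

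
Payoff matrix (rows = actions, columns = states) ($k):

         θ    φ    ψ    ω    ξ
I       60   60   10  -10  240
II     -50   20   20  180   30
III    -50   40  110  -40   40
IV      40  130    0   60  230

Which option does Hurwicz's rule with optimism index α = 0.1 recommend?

IV

I: 0.1·240 + 0.9·(-10) = 15
II: 0.1·180 + 0.9·(-50) = -27
III: 0.1·110 + 0.9·(-50) = -34
IV: 0.1·230 + 0.9·0 = 23
Highest Hurwicz score = 23 → IV.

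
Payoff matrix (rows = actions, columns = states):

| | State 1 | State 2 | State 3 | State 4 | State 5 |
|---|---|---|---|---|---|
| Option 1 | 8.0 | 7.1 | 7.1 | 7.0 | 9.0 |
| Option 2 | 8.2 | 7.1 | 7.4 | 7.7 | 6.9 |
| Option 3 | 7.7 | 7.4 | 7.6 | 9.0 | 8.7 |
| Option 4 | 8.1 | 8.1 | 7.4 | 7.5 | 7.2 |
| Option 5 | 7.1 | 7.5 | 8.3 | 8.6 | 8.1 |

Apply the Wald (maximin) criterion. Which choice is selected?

Row minima: Option 1=7.0, Option 2=6.9, Option 3=7.4, Option 4=7.2, Option 5=7.1
Best worst-case = 7.4 → Option 3.

Option 3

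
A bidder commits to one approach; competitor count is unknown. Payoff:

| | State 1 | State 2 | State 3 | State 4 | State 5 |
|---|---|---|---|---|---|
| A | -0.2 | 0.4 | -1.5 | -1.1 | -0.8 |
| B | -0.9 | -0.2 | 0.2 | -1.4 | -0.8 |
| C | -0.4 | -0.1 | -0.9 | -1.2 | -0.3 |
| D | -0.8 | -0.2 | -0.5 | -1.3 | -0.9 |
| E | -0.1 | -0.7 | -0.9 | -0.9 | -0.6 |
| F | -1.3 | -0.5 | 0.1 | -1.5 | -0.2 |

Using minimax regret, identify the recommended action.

Column bests: State 1=-0.1, State 2=0.4, State 3=0.2, State 4=-0.9, State 5=-0.2.
A regrets: 0.1, 0.0, 1.7, 0.2, 0.6 → max 1.7
B regrets: 0.8, 0.6, 0.0, 0.5, 0.6 → max 0.8
C regrets: 0.3, 0.5, 1.1, 0.3, 0.1 → max 1.1
D regrets: 0.7, 0.6, 0.7, 0.4, 0.7 → max 0.7
E regrets: 0.0, 1.1, 1.1, 0.0, 0.4 → max 1.1
F regrets: 1.2, 0.9, 0.1, 0.6, 0.0 → max 1.2
Smallest max regret = 0.7 → D.

D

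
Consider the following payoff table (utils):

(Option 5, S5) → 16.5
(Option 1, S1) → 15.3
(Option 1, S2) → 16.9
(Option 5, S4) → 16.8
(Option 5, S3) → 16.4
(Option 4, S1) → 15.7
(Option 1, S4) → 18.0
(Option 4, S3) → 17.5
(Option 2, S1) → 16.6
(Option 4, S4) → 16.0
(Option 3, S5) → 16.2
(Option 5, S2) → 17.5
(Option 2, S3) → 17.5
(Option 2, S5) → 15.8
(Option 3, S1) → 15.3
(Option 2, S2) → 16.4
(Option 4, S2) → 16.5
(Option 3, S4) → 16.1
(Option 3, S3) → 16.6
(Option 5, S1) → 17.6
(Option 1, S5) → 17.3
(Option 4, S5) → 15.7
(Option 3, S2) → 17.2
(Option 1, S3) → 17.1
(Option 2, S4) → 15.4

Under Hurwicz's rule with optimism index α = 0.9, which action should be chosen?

Option 1

Option 1: 0.9·18.0 + 0.1·15.3 = 17.73
Option 2: 0.9·17.5 + 0.1·15.4 = 17.29
Option 3: 0.9·17.2 + 0.1·15.3 = 17.01
Option 4: 0.9·17.5 + 0.1·15.7 = 17.32
Option 5: 0.9·17.6 + 0.1·16.4 = 17.48
Highest Hurwicz score = 17.73 → Option 1.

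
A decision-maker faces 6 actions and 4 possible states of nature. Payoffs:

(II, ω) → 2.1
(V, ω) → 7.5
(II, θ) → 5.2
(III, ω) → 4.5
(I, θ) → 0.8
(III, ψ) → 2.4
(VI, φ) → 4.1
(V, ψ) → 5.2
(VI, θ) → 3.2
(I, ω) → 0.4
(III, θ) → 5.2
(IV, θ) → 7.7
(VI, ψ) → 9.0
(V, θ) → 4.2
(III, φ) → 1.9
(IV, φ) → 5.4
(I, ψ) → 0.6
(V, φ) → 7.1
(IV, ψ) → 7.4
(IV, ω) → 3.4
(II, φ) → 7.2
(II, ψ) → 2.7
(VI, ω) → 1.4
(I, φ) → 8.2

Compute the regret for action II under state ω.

5.4

Best payoff under ω is 7.5.
Regret = 7.5 − 2.1 = 5.4.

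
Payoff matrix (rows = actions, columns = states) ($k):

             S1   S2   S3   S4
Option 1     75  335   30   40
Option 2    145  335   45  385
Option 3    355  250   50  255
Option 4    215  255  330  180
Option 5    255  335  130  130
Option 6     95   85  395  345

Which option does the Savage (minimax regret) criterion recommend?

Column bests: S1=355, S2=335, S3=395, S4=385.
Option 1 regrets: 280, 0, 365, 345 → max 365
Option 2 regrets: 210, 0, 350, 0 → max 350
Option 3 regrets: 0, 85, 345, 130 → max 345
Option 4 regrets: 140, 80, 65, 205 → max 205
Option 5 regrets: 100, 0, 265, 255 → max 265
Option 6 regrets: 260, 250, 0, 40 → max 260
Smallest max regret = 205 → Option 4.

Option 4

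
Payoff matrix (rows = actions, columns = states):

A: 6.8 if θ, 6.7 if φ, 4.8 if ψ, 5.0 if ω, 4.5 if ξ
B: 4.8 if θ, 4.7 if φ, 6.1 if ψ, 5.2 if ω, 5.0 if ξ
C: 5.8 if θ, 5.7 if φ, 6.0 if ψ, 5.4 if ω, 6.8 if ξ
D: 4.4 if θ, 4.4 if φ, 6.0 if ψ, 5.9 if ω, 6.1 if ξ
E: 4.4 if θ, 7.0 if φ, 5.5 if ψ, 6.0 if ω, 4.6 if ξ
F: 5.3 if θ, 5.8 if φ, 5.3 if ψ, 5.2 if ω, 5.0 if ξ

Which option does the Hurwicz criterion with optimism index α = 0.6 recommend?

C

A: 0.6·6.8 + 0.4·4.5 = 5.88
B: 0.6·6.1 + 0.4·4.7 = 5.54
C: 0.6·6.8 + 0.4·5.4 = 6.24
D: 0.6·6.1 + 0.4·4.4 = 5.42
E: 0.6·7.0 + 0.4·4.4 = 5.96
F: 0.6·5.8 + 0.4·5.0 = 5.48
Highest Hurwicz score = 6.24 → C.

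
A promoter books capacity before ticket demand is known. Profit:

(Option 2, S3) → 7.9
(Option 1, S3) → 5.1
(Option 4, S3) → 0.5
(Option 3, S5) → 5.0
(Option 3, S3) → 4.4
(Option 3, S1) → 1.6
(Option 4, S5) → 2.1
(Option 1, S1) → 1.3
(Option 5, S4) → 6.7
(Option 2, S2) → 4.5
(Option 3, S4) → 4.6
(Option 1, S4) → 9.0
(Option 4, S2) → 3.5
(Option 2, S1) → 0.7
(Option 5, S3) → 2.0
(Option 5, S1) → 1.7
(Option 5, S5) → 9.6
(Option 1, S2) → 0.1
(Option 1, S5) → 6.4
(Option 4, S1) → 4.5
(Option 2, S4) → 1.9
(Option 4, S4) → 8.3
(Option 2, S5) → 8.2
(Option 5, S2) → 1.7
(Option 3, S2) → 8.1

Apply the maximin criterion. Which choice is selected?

Option 5

Row minima: Option 1=0.1, Option 2=0.7, Option 3=1.6, Option 4=0.5, Option 5=1.7
Best worst-case = 1.7 → Option 5.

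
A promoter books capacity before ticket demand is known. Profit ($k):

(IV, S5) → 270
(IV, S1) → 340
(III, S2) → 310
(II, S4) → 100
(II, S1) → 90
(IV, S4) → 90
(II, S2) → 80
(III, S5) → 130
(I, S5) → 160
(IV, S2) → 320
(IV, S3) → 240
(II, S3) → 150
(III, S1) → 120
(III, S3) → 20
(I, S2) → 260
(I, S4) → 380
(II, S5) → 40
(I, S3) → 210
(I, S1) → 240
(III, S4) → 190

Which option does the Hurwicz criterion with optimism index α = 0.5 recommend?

I: 0.5·380 + 0.5·160 = 270
II: 0.5·150 + 0.5·40 = 95
III: 0.5·310 + 0.5·20 = 165
IV: 0.5·340 + 0.5·90 = 215
Highest Hurwicz score = 270 → I.

I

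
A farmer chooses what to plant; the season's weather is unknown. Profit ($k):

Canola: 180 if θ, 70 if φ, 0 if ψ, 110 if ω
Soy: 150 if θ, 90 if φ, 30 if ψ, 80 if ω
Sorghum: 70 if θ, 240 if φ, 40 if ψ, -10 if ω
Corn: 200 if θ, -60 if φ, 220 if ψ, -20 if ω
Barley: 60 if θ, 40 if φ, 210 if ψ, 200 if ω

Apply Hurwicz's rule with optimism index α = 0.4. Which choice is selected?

Canola: 0.4·180 + 0.6·0 = 72
Soy: 0.4·150 + 0.6·30 = 78
Sorghum: 0.4·240 + 0.6·(-10) = 90
Corn: 0.4·220 + 0.6·(-60) = 52
Barley: 0.4·210 + 0.6·40 = 108
Highest Hurwicz score = 108 → Barley.

Barley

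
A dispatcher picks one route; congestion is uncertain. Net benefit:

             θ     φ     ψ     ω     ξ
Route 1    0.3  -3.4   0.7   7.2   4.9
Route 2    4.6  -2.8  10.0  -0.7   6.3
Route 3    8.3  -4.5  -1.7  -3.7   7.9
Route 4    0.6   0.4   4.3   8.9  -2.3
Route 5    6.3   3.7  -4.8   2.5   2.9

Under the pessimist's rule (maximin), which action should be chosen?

Route 4

Row minima: Route 1=-3.4, Route 2=-2.8, Route 3=-4.5, Route 4=-2.3, Route 5=-4.8
Best worst-case = -2.3 → Route 4.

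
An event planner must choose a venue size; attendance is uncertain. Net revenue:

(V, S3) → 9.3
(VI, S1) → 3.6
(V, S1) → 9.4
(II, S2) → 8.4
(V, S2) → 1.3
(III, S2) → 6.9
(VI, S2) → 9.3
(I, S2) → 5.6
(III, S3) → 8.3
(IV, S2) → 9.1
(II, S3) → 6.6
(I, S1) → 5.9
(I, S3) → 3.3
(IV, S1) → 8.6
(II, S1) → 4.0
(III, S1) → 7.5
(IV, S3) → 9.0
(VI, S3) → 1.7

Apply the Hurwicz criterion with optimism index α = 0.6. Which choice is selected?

IV

I: 0.6·5.9 + 0.4·3.3 = 4.86
II: 0.6·8.4 + 0.4·4.0 = 6.64
III: 0.6·8.3 + 0.4·6.9 = 7.74
IV: 0.6·9.1 + 0.4·8.6 = 8.9
V: 0.6·9.4 + 0.4·1.3 = 6.16
VI: 0.6·9.3 + 0.4·1.7 = 6.26
Highest Hurwicz score = 8.9 → IV.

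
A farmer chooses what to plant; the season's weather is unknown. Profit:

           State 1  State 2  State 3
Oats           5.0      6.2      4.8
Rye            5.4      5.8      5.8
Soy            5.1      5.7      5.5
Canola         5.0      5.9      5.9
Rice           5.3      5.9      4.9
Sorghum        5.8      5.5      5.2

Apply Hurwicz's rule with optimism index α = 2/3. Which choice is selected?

Oats: 2/3·6.2 + 1/3·4.8 = 86/15
Rye: 2/3·5.8 + 1/3·5.4 = 17/3
Soy: 2/3·5.7 + 1/3·5.1 = 5.5
Canola: 2/3·5.9 + 1/3·5.0 = 5.6
Rice: 2/3·5.9 + 1/3·4.9 = 167/30
Sorghum: 2/3·5.8 + 1/3·5.2 = 5.6
Highest Hurwicz score = 86/15 → Oats.

Oats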